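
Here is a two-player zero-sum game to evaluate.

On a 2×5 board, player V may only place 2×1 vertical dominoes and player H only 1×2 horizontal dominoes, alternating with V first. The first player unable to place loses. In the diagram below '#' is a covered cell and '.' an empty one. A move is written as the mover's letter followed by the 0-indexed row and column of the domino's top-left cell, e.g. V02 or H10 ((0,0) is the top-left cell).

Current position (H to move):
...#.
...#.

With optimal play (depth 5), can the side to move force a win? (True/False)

p1 H@[...#./...#.]: H00[##.#./...#.]-1* H01[.###./...#.]-1 H10[...#./##.#.]-1 H11[...#./.###.]-1
p2 V@[##.#./...#.]: V02[####./..##.]+1* V04[##.##/...##]-1
p3 H@[####./..##.]: H10[####./####.]-1*
p4 V@[####./####.]: V04[#####/#####]+1*
p5 H@[#####/#####] terminal -1; root [...#./...#.] d5

H winning at [...#./...#.]: False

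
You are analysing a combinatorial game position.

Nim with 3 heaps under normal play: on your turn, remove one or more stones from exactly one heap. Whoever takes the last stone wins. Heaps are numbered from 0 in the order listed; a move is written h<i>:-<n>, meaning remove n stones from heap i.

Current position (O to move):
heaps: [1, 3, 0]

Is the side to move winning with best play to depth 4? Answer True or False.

O winning at [(1,3,0)]: True

ply 1, O at (1,3,0) | h0:-1=-1→(0,3,0); h1:-1=-1→(1,2,0); h1:-2=+1→(1,1,0)*; h1:-3=-1→(1,0,0)
ply 2, X at (1,1,0) | h0:-1=-1→(0,1,0)*; h1:-1=-1→(1,0,0)
ply 3, O at (0,1,0) | h1:-1=+1→(0,0,0)*
ply 4: (0,0,0) is terminal -1 (X); from (1,3,0) depth 4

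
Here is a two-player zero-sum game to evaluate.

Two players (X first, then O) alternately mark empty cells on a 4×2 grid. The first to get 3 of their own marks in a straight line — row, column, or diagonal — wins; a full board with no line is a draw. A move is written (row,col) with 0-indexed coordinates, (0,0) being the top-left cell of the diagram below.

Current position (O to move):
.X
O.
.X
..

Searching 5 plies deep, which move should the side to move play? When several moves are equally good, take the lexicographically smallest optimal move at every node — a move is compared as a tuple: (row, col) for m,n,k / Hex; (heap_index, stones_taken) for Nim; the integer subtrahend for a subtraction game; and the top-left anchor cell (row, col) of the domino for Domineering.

O's best at [.X/O./.X/..]: (1,1)

[.X/O./.X/..] O move#1: (0,0):-1/OX/O./.X/.., (1,1):+0/.X/OO/.X/..*, (2,0):-1/.X/O./OX/.., (3,0):-1/.X/O./.X/O., (3,1):-1/.X/O./.X/.O
[.X/OO/.X/..] X move#2: (0,0):+0/XX/OO/.X/..*, (2,0):+0/.X/OO/XX/.., (3,0):+0/.X/OO/.X/X., (3,1):-1/.X/OO/.X/.X
[XX/OO/.X/..] O move#3: (2,0):+0/XX/OO/OX/..*, (3,0):+0/XX/OO/.X/O., (3,1):+0/XX/OO/.X/.O
[XX/OO/OX/..] X move#4: (3,0):+0/XX/OO/OX/X.*, (3,1):-1/XX/OO/OX/.X
[XX/OO/OX/X.] O move#5: (3,1):+0/XX/OO/OX/XO*
[XX/OO/OX/XO] end (terminal +0, X#6); searched .X/O./.X/.. to 5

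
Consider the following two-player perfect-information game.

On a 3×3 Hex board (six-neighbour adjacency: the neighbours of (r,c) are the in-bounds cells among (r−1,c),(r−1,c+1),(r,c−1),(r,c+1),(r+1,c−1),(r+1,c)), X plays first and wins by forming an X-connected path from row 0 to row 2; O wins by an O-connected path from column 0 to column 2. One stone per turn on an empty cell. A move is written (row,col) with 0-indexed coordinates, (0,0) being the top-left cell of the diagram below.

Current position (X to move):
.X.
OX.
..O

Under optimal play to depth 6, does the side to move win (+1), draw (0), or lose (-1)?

value(.X./OX./..O, X) = +1

[.X./OX./..O] X move#1: (0,0):+1/XX./OX./..O*, (0,2):+1/.XX/OX./..O, (1,2):+1/.X./OXX/..O, (2,0):+1/.X./OX./X.O, (2,1):+1/.X./OX./.XO
[XX./OX./..O] O move#2: (0,2):-1/XXO/OX./..O*, (1,2):-1/XX./OXO/..O, (2,0):-1/XX./OX./O.O, (2,1):-1/XX./OX./.OO
[XXO/OX./..O] X move#3: (1,2):+1/XXO/OXX/..O*, (2,0):+1/XXO/OX./X.O, (2,1):+1/XXO/OX./.XO
[XXO/OXX/..O] O move#4: (2,0):-1/XXO/OXX/O.O*, (2,1):-1/XXO/OXX/.OO
[XXO/OXX/O.O] X move#5: (2,1):+1/XXO/OXX/OXO*
[XXO/OXX/OXO] end (terminal -1, O#6); searched .X./OX./..O to 6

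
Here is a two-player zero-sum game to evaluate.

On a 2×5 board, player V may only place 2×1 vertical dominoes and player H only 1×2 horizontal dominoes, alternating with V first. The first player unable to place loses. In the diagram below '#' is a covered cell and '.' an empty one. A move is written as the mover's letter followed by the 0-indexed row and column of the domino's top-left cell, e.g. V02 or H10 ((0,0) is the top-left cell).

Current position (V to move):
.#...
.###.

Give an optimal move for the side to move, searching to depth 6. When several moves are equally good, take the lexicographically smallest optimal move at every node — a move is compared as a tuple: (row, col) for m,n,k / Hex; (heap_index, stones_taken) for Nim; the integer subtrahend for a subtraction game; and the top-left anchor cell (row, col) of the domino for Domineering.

ply 1, V at .#.../.###. | V00=-1→##.../####.; V04=+1→.#..#/.####*
ply 2, H at .#..#/.#### | H02=-1→.####/.####*
ply 3, V at .####/.#### | V00=+1→#####/#####*
ply 4: #####/##### is terminal -1 (H); from .#.../.###. depth 6

V's best at [.#.../.###.]: V04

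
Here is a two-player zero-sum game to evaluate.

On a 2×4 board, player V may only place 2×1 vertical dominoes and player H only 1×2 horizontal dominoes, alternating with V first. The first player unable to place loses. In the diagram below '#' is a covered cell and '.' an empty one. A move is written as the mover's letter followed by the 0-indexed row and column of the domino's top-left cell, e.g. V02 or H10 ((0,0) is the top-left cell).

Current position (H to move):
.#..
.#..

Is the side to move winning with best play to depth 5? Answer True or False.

p1 H@[.#../.#..]: H02[.###/.#..]+1* H12[.#../.###]+1
p2 V@[.###/.#..]: V00[####/##..]-1*
p3 H@[####/##..]: H12[####/####]+1*
p4 V@[####/####] terminal -1; root [.#../.#..] d5

H winning at [.#../.#..]: True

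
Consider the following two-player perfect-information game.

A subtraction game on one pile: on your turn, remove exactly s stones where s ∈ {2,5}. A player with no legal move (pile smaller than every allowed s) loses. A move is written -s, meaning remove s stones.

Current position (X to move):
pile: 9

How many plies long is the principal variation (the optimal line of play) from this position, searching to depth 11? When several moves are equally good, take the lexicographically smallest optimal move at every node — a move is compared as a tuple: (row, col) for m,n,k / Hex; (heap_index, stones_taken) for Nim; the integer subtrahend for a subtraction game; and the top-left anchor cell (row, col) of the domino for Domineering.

PV length from [9]: 3 plies

ply 1, X at 9 | -2=+1→7*; -5=+1→4
ply 2, O at 7 | -2=-1→5*; -5=-1→2
ply 3, X at 5 | -2=-1→3; -5=+1→0*
ply 4: 0 is terminal -1 (O); from 9 depth 11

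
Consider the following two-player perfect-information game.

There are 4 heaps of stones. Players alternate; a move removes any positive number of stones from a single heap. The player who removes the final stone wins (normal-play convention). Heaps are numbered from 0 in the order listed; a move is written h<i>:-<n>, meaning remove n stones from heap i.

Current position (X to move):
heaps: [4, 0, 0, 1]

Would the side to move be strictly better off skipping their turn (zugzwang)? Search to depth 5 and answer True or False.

ply 1, X at (4,0,0,1) | h0:-1=-1→(3,0,0,1); h0:-2=-1→(2,0,0,1); h0:-3=+1→(1,0,0,1)*; h0:-4=-1→(0,0,0,1); h3:-1=-1→(4,0,0,0)
ply 2, O at (1,0,0,1) | h0:-1=-1→(0,0,0,1)*; h3:-1=-1→(1,0,0,0)
ply 3, X at (0,0,0,1) | h3:-1=+1→(0,0,0,0)*
ply 4: (0,0,0,0) is terminal -1 (O); from (4,0,0,1) depth 5
suppose X passes — search the same position with O to move:
pass> ply 1, O at (4,0,0,1) | h0:-1=-1→(3,0,0,1); h0:-2=-1→(2,0,0,1); h0:-3=+1→(1,0,0,1)*; h0:-4=-1→(0,0,0,1); h3:-1=-1→(4,0,0,0)
pass> ply 2, X at (1,0,0,1) | h0:-1=-1→(0,0,0,1)*; h3:-1=-1→(1,0,0,0)
pass> ply 3, O at (0,0,0,1) | h3:-1=+1→(0,0,0,0)*
pass> ply 4: (0,0,0,0) is terminal -1 (X); from (4,0,0,1) depth 5
for X: play +1, pass -1

zugzwang((4,0,0,1), X) = False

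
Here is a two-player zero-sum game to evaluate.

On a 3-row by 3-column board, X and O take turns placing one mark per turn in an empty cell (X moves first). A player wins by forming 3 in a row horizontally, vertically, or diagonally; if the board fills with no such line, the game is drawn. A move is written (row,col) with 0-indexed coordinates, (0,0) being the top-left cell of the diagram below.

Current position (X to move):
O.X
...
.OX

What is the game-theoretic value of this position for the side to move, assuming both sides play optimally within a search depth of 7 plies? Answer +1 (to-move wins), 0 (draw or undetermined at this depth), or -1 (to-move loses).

value(O.X/.../.OX, X) = +1

[O.X/.../.OX] X move#1: (0,1):+0/OXX/.../.OX, (1,0):+0/O.X/X../.OX, (1,1):+1/O.X/.X./.OX*, (1,2):+1/O.X/..X/.OX, (2,0):+1/O.X/.../XOX
[O.X/.X./.OX] O move#2: (0,1):-1/OOX/.X./.OX*, (1,0):-1/O.X/OX./.OX, (1,2):-1/O.X/.XO/.OX, (2,0):-1/O.X/.X./OOX
[OOX/.X./.OX] X move#3: (1,0):+1/OOX/XX./.OX*, (1,2):+1/OOX/.XX/.OX, (2,0):+1/OOX/.X./XOX
[OOX/XX./.OX] O move#4: (1,2):-1/OOX/XXO/.OX*, (2,0):-1/OOX/XX./OOX
[OOX/XXO/.OX] X move#5: (2,0):+1/OOX/XXO/XOX*
[OOX/XXO/XOX] end (terminal -1, O#6); searched O.X/.../.OX to 7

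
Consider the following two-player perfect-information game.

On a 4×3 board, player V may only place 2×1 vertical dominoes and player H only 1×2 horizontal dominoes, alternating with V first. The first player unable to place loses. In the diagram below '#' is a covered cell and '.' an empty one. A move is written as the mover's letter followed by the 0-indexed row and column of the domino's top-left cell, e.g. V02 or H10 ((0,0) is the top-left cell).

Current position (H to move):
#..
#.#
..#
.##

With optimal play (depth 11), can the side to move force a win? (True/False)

[#../#.#/..#/.##] H move#1: H01:-1/###/#.#/..#/.##*, H20:-1/#../#.#/###/.##
[###/#.#/..#/.##] V move#2: V11:+1/###/###/.##/.##*, V20:+1/###/#.#/#.#/###
[###/###/.##/.##] end (terminal -1, H#3); searched #../#.#/..#/.## to 11

H winning at [#../#.#/..#/.##]: False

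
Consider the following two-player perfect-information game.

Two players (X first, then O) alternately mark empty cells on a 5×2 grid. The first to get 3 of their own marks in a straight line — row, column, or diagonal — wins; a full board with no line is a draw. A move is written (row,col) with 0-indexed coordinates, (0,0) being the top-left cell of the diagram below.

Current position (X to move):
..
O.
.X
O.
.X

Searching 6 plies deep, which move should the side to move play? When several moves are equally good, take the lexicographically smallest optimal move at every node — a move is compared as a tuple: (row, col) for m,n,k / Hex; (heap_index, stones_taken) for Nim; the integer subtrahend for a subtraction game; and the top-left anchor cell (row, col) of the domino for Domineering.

X's best at [../O./.X/O./.X]: (3,1)

p1 X@[../O./.X/O./.X]: (0,0)[X./O./.X/O./.X]-1 (0,1)[.X/O./.X/O./.X]-1 (1,1)[../OX/.X/O./.X]-1 (2,0)[../O./XX/O./.X]+0 (3,1)[../O./.X/OX/.X]+1* (4,0)[../O./.X/O./XX]-1
p2 O@[../O./.X/OX/.X] terminal -1; root [../O./.X/O./.X] d6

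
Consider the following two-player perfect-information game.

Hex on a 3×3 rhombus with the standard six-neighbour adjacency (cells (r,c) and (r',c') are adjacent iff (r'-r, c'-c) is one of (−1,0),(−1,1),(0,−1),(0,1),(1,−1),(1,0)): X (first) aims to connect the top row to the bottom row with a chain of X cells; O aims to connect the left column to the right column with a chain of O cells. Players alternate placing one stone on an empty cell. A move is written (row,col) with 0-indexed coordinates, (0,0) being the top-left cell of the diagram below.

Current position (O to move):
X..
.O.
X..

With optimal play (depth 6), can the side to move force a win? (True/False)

O winning at [X../.O./X..]: True

p1 O@[X../.O./X..]: (0,1)[XO./.O./X..]-1 (0,2)[X.O/.O./X..]-1 (1,0)[X../OO./X..]+1* (1,2)[X../.OO/X..]-1 (2,1)[X../.O./XO.]-1 (2,2)[X../.O./X.O]-1
p2 X@[X../OO./X..]: (0,1)[XX./OO./X..]-1* (0,2)[X.X/OO./X..]-1 (1,2)[X../OOX/X..]-1 (2,1)[X../OO./XX.]-1 (2,2)[X../OO./X.X]-1
p3 O@[XX./OO./X..]: (0,2)[XXO/OO./X..]+1* (1,2)[XX./OOO/X..]+1 (2,1)[XX./OO./XO.]+1 (2,2)[XX./OO./X.O]+1
p4 X@[XXO/OO./X..] terminal -1; root [X../.O./X..] d6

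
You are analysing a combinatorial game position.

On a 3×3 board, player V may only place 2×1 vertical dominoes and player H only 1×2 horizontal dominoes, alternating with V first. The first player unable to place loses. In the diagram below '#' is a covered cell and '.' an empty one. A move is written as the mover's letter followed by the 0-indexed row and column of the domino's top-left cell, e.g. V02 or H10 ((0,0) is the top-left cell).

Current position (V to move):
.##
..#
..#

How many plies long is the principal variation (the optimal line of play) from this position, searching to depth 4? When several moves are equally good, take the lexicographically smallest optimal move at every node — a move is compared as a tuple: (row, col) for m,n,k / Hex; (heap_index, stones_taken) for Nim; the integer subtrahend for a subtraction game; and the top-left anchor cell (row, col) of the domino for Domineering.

PV length from [.##/..#/..#]: 1 ply

[.##/..#/..#] V move#1: V00:-1/###/#.#/..#, V10:+1/.##/#.#/#.#*, V11:+1/.##/.##/.##
[.##/#.#/#.#] end (terminal -1, H#2); searched .##/..#/..# to 4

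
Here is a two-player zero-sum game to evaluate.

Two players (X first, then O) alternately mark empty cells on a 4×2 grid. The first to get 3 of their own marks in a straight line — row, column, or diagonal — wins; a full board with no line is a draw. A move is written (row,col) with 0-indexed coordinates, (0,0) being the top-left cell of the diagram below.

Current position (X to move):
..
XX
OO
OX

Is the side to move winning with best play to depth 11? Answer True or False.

X winning at [../XX/OO/OX]: False

[../XX/OO/OX] X move#1: (0,0):+0/X./XX/OO/OX*, (0,1):+0/.X/XX/OO/OX
[X./XX/OO/OX] O move#2: (0,1):+0/XO/XX/OO/OX*
[XO/XX/OO/OX] end (terminal +0, X#3); searched ../XX/OO/OX to 11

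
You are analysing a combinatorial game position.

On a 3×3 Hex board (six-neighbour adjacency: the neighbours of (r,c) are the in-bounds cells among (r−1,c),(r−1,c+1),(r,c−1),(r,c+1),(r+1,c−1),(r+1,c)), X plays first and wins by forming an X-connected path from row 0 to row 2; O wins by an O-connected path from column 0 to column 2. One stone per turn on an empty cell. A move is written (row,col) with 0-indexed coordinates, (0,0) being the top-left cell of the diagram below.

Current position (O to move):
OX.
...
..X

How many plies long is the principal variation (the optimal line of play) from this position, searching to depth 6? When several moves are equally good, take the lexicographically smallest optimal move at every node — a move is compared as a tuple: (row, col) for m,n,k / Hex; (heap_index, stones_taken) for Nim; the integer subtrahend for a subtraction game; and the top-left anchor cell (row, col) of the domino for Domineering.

p1 O@[OX./.../..X]: (0,2)[OXO/.../..X]-1 (1,0)[OX./O../..X]-1 (1,1)[OX./.O./..X]+1* (1,2)[OX./..O/..X]-1 (2,0)[OX./.../O.X]-1 (2,1)[OX./.../.OX]-1
p2 X@[OX./.O./..X]: (0,2)[OXX/.O./..X]-1* (1,0)[OX./XO./..X]-1 (1,2)[OX./.OX/..X]-1 (2,0)[OX./.O./X.X]-1 (2,1)[OX./.O./.XX]-1
p3 O@[OXX/.O./..X]: (1,0)[OXX/OO./..X]-1 (1,2)[OXX/.OO/..X]+1* (2,0)[OXX/.O./O.X]-1 (2,1)[OXX/.O./.OX]-1
p4 X@[OXX/.OO/..X]: (1,0)[OXX/XOO/..X]-1* (2,0)[OXX/.OO/X.X]-1 (2,1)[OXX/.OO/.XX]-1
p5 O@[OXX/XOO/..X]: (2,0)[OXX/XOO/O.X]+1* (2,1)[OXX/XOO/.OX]-1
p6 X@[OXX/XOO/O.X] terminal -1; root [OX./.../..X] d6

PV length from [OX./.../..X]: 5 plies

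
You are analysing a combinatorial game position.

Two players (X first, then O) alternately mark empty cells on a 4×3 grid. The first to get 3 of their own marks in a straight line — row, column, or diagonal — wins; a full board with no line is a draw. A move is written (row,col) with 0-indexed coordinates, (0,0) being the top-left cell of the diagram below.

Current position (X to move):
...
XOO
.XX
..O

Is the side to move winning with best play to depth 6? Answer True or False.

[.../XOO/.XX/..O] X move#1: (0,0):+0/X../XOO/.XX/..O, (0,1):+0/.X./XOO/.XX/..O, (0,2):+0/..X/XOO/.XX/..O, (2,0):+1/.../XOO/XXX/..O*, (3,0):+0/.../XOO/.XX/X.O, (3,1):+0/.../XOO/.XX/.XO
[.../XOO/XXX/..O] end (terminal -1, O#2); searched .../XOO/.XX/..O to 6

X winning at [.../XOO/.XX/..O]: True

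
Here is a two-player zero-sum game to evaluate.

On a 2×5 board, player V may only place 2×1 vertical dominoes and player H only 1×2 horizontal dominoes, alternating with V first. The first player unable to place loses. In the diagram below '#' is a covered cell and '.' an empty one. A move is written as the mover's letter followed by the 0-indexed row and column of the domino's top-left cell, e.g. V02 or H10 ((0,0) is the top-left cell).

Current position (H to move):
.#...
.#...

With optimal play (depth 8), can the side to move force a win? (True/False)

p1 H@[.#.../.#...]: H02[.###./.#...]-1* H03[.#.##/.#...]-1 H12[.#.../.###.]-1 H13[.#.../.#.##]-1
p2 V@[.###./.#...]: V00[####./##...]-1 V04[.####/.#..#]+1*
p3 H@[.####/.#..#]: H12[.####/.####]-1*
p4 V@[.####/.####]: V00[#####/#####]+1*
p5 H@[#####/#####] terminal -1; root [.#.../.#...] d8

H winning at [.#.../.#...]: False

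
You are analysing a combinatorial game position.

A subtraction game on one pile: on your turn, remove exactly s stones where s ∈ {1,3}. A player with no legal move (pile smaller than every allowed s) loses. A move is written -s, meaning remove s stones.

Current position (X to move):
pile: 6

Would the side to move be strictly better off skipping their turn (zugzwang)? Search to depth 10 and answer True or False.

zugzwang(6, X) = True

[6] X move#1: -1:-1/5*, -3:-1/3
[5] O move#2: -1:+1/4*, -3:+1/2
[4] X move#3: -1:-1/3*, -3:-1/1
[3] O move#4: -1:+1/2*, -3:+1/0
[2] X move#5: -1:-1/1*
[1] O move#6: -1:+1/0*
[0] end (terminal -1, X#7); searched 6 to 10
if X skipped the turn, O would face:
~ [6] O move#1: -1:-1/5*, -3:-1/3
~ [5] X move#2: -1:+1/4*, -3:+1/2
~ [4] O move#3: -1:-1/3*, -3:-1/1
~ [3] X move#4: -1:+1/2*, -3:+1/0
~ [2] O move#5: -1:-1/1*
~ [1] X move#6: -1:+1/0*
~ [0] end (terminal -1, O#7); searched 6 to 10
compare (X): move=-1 vs pass=+1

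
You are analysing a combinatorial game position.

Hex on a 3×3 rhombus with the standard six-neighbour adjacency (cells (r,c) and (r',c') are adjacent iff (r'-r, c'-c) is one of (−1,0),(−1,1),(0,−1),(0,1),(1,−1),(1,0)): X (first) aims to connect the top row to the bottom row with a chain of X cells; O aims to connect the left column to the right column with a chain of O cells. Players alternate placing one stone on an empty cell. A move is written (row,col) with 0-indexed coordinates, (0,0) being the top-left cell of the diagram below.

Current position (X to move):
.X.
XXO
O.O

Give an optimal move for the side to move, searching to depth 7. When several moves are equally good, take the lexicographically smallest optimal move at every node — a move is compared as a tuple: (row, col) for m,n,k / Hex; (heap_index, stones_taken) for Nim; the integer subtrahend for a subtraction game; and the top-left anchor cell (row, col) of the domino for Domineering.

ply 1, X at .X./XXO/O.O | (0,0)=-1→XX./XXO/O.O; (0,2)=-1→.XX/XXO/O.O; (2,1)=+1→.X./XXO/OXO*
ply 2: .X./XXO/OXO is terminal -1 (O); from .X./XXO/O.O depth 7

X's best at [.X./XXO/O.O]: (2,1)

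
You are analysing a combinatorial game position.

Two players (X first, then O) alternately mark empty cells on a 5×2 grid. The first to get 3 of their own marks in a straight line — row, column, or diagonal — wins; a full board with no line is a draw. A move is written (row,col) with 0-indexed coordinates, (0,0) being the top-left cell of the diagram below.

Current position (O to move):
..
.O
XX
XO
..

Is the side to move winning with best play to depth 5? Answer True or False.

[../.O/XX/XO/..] O move#1: (0,0):-1/O./.O/XX/XO/..*, (0,1):-1/.O/.O/XX/XO/.., (1,0):-1/../OO/XX/XO/.., (4,0):-1/../.O/XX/XO/O., (4,1):-1/../.O/XX/XO/.O
[O./.O/XX/XO/..] X move#2: (0,1):+1/OX/.O/XX/XO/..*, (1,0):+1/O./XO/XX/XO/.., (4,0):+1/O./.O/XX/XO/X., (4,1):+1/O./.O/XX/XO/.X
[OX/.O/XX/XO/..] O move#3: (1,0):-1/OX/OO/XX/XO/..*, (4,0):-1/OX/.O/XX/XO/O., (4,1):-1/OX/.O/XX/XO/.O
[OX/OO/XX/XO/..] X move#4: (4,0):+1/OX/OO/XX/XO/X.*, (4,1):+0/OX/OO/XX/XO/.X
[OX/OO/XX/XO/X.] end (terminal -1, O#5); searched ../.O/XX/XO/.. to 5

O winning at [../.O/XX/XO/..]: False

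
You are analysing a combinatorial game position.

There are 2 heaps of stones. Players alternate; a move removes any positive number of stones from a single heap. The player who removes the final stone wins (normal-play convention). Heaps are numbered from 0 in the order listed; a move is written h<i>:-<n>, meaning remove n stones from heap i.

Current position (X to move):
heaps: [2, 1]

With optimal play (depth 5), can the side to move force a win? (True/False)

[(2,1)] X move#1: h0:-1:+1/(1,1)*, h0:-2:-1/(0,1), h1:-1:-1/(2,0)
[(1,1)] O move#2: h0:-1:-1/(0,1)*, h1:-1:-1/(1,0)
[(0,1)] X move#3: h1:-1:+1/(0,0)*
[(0,0)] end (terminal -1, O#4); searched (2,1) to 5

X winning at [(2,1)]: True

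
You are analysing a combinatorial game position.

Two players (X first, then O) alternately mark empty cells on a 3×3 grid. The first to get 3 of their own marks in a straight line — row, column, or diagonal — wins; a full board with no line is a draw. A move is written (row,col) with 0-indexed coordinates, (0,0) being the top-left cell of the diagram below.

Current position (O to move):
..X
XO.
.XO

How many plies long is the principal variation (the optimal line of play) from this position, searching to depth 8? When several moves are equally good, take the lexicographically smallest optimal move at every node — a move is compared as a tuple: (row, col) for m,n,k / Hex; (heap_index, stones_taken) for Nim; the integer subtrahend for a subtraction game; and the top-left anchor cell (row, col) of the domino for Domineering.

[..X/XO./.XO] O move#1: (0,0):+1/O.X/XO./.XO*, (0,1):+0/.OX/XO./.XO, (1,2):-1/..X/XOO/.XO, (2,0):+0/..X/XO./OXO
[O.X/XO./.XO] end (terminal -1, X#2); searched ..X/XO./.XO to 8

PV length from [..X/XO./.XO]: 1 ply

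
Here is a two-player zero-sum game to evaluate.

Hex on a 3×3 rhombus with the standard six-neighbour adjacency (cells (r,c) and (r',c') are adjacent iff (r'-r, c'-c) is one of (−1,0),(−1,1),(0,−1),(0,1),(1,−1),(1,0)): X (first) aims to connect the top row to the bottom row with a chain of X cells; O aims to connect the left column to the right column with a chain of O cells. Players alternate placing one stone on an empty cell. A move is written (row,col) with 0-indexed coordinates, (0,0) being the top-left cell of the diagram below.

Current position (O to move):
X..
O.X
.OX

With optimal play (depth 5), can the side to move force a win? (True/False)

O winning at [X../O.X/.OX]: True

[X../O.X/.OX] O move#1: (0,1):-1/XO./O.X/.OX, (0,2):+1/X.O/O.X/.OX*, (1,1):-1/X../OOX/.OX, (2,0):-1/X../O.X/OOX
[X.O/O.X/.OX] X move#2: (0,1):-1/XXO/O.X/.OX*, (1,1):-1/X.O/OXX/.OX, (2,0):-1/X.O/O.X/XOX
[XXO/O.X/.OX] O move#3: (1,1):+1/XXO/OOX/.OX*, (2,0):-1/XXO/O.X/OOX
[XXO/OOX/.OX] end (terminal -1, X#4); searched X../O.X/.OX to 5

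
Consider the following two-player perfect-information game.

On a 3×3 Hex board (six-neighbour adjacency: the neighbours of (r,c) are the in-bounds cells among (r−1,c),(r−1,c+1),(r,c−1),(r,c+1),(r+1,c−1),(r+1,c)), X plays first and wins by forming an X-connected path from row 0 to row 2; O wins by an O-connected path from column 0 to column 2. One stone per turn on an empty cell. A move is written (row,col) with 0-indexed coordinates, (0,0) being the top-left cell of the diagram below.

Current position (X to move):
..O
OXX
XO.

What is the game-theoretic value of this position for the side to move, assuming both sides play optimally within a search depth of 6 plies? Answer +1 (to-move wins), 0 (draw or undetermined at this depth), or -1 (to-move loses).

value(..O/OXX/XO., X) = +1

p1 X@[..O/OXX/XO.]: (0,0)[X.O/OXX/XO.]-1 (0,1)[.XO/OXX/XO.]+1* (2,2)[..O/OXX/XOX]-1
p2 O@[.XO/OXX/XO.] terminal -1; root [..O/OXX/XO.] d6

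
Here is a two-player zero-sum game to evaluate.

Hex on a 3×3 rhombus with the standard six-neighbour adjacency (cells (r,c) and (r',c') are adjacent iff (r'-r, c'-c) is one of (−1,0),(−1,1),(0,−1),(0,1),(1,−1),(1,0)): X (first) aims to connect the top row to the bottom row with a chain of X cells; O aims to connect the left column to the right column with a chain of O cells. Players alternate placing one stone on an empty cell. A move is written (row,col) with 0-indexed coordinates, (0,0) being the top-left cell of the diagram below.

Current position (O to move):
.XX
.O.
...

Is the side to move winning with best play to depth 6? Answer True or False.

ply 1, O at .XX/.O./... | (0,0)=-1→OXX/.O./...; (1,0)=-1→.XX/OO./...; (1,2)=+1→.XX/.OO/...*; (2,0)=-1→.XX/.O./O..; (2,1)=+1→.XX/.O./.O.; (2,2)=+1→.XX/.O./..O
ply 2, X at .XX/.OO/... | (0,0)=-1→XXX/.OO/...*; (1,0)=-1→.XX/XOO/...; (2,0)=-1→.XX/.OO/X..; (2,1)=-1→.XX/.OO/.X.; (2,2)=-1→.XX/.OO/..X
ply 3, O at XXX/.OO/... | (1,0)=+1→XXX/OOO/...*; (2,0)=+1→XXX/.OO/O..; (2,1)=+1→XXX/.OO/.O.; (2,2)=+1→XXX/.OO/..O
ply 4: XXX/OOO/... is terminal -1 (X); from .XX/.O./... depth 6

O winning at [.XX/.O./...]: True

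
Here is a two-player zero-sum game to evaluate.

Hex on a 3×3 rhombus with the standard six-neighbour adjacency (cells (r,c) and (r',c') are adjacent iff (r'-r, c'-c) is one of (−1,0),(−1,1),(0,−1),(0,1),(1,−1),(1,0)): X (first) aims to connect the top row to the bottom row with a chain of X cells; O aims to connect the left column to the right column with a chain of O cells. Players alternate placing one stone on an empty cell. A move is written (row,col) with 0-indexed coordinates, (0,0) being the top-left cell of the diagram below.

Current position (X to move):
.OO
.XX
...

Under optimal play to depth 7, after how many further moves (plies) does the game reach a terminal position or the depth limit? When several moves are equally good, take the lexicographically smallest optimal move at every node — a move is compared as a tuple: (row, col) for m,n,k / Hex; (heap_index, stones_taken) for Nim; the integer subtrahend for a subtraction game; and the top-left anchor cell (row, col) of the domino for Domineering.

ply 1, X at .OO/.XX/... | (0,0)=-1→XOO/.XX/...*; (1,0)=-1→.OO/XXX/...; (2,0)=-1→.OO/.XX/X..; (2,1)=-1→.OO/.XX/.X.; (2,2)=-1→.OO/.XX/..X
ply 2, O at XOO/.XX/... | (1,0)=+1→XOO/OXX/...*; (2,0)=-1→XOO/.XX/O..; (2,1)=-1→XOO/.XX/.O.; (2,2)=-1→XOO/.XX/..O
ply 3: XOO/OXX/... is terminal -1 (X); from .OO/.XX/... depth 7

PV length from [.OO/.XX/...]: 2 plies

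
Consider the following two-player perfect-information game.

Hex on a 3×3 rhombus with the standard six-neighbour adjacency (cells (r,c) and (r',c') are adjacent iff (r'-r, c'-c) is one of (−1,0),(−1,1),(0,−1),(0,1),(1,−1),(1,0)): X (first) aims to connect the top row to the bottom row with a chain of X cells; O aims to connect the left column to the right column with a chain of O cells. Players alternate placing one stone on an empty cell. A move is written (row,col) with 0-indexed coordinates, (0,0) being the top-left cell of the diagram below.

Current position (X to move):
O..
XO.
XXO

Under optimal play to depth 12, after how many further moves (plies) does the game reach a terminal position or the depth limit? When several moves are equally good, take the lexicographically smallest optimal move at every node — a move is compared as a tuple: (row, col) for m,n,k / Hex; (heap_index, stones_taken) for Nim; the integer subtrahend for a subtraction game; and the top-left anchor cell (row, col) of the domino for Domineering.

PV length from [O../XO./XXO]: 1 ply

p1 X@[O../XO./XXO]: (0,1)[OX./XO./XXO]+1* (0,2)[O.X/XO./XXO]+1 (1,2)[O../XOX/XXO]+1
p2 O@[OX./XO./XXO] terminal -1; root [O../XO./XXO] d12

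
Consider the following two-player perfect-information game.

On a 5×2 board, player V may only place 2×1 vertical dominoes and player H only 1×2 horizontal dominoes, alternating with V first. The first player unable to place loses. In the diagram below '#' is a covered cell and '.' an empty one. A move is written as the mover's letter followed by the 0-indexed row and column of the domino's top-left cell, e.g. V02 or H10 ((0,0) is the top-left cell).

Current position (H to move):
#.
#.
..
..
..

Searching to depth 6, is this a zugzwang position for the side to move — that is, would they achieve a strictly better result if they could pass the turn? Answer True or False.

zugzwang(#./#./../../.., H) = False

[#./#./../../..] H move#1: H20:-1/#./#./##/../.., H30:+1/#./#./../##/..*, H40:-1/#./#./../../##
[#./#./../##/..] V move#2: V01:-1/##/##/../##/..*, V11:-1/#./##/.#/##/..
[##/##/../##/..] H move#3: H20:+1/##/##/##/##/..*, H40:+1/##/##/../##/##
[##/##/##/##/..] end (terminal -1, V#4); searched #./#./../../.. to 6
if H skipped the turn, V would face:
~ [#./#./../../..] V move#1: V01:-1/##/##/../../.., V11:-1/#./##/.#/../.., V20:+1/#./#./#./#./..*, V21:+1/#./#./.#/.#/.., V30:+1/#./#./../#./#., V31:+1/#./#./../.#/.#
~ [#./#./#./#./..] H move#2: H40:-1/#./#./#./#./##*
~ [#./#./#./#./##] V move#3: V01:+1/##/##/#./#./##*, V11:+1/#./##/##/#./##, V21:+1/#./#./##/##/##
~ [##/##/#./#./##] end (terminal -1, H#4); searched #./#./../../.. to 6
compare (H): move=+1 vs pass=-1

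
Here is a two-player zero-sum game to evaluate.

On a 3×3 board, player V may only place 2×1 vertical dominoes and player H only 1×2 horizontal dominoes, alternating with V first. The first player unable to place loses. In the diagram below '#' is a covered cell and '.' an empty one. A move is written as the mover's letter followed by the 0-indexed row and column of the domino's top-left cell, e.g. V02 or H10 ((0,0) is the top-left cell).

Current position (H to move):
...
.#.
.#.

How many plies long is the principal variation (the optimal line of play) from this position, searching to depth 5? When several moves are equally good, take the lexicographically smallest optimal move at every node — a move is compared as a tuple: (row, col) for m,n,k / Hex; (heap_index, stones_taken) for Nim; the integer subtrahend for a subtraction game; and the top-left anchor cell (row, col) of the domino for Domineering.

PV length from [.../.#./.#.]: 2 plies

[.../.#./.#.] H move#1: H00:-1/##./.#./.#.*, H01:-1/.##/.#./.#.
[##./.#./.#.] V move#2: V02:+1/###/.##/.#.*, V10:+1/##./##./##., V12:+1/##./.##/.##
[###/.##/.#.] end (terminal -1, H#3); searched .../.#./.#. to 5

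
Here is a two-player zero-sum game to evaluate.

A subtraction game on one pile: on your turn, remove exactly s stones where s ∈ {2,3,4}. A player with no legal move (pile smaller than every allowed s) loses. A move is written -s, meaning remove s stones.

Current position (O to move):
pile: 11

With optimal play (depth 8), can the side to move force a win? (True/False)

p1 O@[11]: -2[9]-1 -3[8]-1 -4[7]+1*
p2 X@[7]: -2[5]-1* -3[4]-1 -4[3]-1
p3 O@[5]: -2[3]-1 -3[2]-1 -4[1]+1*
p4 X@[1] terminal -1; root [11] d8

O winning at [11]: True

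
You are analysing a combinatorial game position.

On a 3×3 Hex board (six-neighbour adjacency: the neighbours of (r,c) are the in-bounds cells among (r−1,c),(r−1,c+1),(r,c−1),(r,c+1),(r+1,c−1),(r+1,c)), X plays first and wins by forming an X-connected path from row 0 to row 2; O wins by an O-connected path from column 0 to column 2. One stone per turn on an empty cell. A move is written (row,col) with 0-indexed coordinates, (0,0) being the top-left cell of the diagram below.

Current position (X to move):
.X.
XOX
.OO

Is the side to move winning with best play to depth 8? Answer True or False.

X winning at [.X./XOX/.OO]: True

p1 X@[.X./XOX/.OO]: (0,0)[XX./XOX/.OO]-1 (0,2)[.XX/XOX/.OO]-1 (2,0)[.X./XOX/XOO]+1*
p2 O@[.X./XOX/XOO] terminal -1; root [.X./XOX/.OO] d8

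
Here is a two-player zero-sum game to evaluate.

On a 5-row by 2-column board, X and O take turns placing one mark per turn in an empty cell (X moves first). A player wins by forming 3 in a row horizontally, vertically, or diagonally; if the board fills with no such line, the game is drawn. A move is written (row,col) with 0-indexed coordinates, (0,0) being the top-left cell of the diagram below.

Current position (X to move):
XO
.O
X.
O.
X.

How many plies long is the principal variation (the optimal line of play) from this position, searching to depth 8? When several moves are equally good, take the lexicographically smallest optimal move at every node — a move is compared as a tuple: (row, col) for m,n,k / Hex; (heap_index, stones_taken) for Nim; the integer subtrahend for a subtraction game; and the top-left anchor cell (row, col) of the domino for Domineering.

PV length from [XO/.O/X./O./X.]: 1 ply

p1 X@[XO/.O/X./O./X.]: (1,0)[XO/XO/X./O./X.]+1* (2,1)[XO/.O/XX/O./X.]+0 (3,1)[XO/.O/X./OX/X.]-1 (4,1)[XO/.O/X./O./XX]-1
p2 O@[XO/XO/X./O./X.] terminal -1; root [XO/.O/X./O./X.] d8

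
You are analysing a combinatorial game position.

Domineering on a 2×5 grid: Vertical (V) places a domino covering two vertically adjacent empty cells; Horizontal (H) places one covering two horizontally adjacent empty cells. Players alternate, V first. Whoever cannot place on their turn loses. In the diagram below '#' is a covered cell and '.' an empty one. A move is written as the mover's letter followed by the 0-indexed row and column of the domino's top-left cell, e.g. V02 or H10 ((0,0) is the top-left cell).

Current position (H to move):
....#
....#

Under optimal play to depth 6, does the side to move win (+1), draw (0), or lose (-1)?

value(....#/....#, H) = +1

p1 H@[....#/....#]: H00[##..#/....#]-1 H01[.##.#/....#]+1* H02[..###/....#]-1 H10[....#/##..#]-1 H11[....#/.##.#]+1 H12[....#/..###]-1
p2 V@[.##.#/....#]: V00[###.#/#...#]-1* V03[.####/...##]-1
p3 H@[###.#/#...#]: H11[###.#/###.#]-1 H12[###.#/#.###]+1*
p4 V@[###.#/#.###] terminal -1; root [....#/....#] d6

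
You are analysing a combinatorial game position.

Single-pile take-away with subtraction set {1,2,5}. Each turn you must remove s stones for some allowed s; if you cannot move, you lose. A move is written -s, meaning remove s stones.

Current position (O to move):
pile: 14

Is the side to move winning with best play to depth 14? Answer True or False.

O winning at [14]: True

ply 1, O at 14 | -1=-1→13; -2=+1→12*; -5=+1→9
ply 2, X at 12 | -1=-1→11*; -2=-1→10; -5=-1→7
ply 3, O at 11 | -1=-1→10; -2=+1→9*; -5=+1→6
ply 4, X at 9 | -1=-1→8*; -2=-1→7; -5=-1→4
ply 5, O at 8 | -1=-1→7; -2=+1→6*; -5=+1→3
ply 6, X at 6 | -1=-1→5*; -2=-1→4; -5=-1→1
ply 7, O at 5 | -1=-1→4; -2=+1→3*; -5=+1→0
ply 8, X at 3 | -1=-1→2*; -2=-1→1
ply 9, O at 2 | -1=-1→1; -2=+1→0*
ply 10: 0 is terminal -1 (X); from 14 depth 14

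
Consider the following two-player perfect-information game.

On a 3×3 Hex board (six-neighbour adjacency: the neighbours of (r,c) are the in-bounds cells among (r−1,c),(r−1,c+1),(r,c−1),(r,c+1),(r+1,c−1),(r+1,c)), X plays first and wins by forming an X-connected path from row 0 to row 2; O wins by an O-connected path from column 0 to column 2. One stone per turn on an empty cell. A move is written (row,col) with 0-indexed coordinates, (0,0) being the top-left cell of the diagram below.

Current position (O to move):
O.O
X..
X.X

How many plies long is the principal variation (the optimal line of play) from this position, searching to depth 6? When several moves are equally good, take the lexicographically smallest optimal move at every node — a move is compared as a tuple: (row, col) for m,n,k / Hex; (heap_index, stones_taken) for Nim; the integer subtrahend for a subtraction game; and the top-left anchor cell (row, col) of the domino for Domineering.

[O.O/X../X.X] O move#1: (0,1):+1/OOO/X../X.X*, (1,1):-1/O.O/XO./X.X, (1,2):-1/O.O/X.O/X.X, (2,1):-1/O.O/X../XOX
[OOO/X../X.X] end (terminal -1, X#2); searched O.O/X../X.X to 6

PV length from [O.O/X../X.X]: 1 ply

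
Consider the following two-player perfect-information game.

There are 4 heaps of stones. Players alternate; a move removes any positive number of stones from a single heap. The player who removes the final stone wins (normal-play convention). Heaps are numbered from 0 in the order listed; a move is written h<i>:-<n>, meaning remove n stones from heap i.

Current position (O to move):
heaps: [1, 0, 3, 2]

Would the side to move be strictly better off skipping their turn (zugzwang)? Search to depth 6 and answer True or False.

p1 O@[(1,0,3,2)]: h0:-1[(0,0,3,2)]-1* h2:-1[(1,0,2,2)]-1 h2:-2[(1,0,1,2)]-1 h2:-3[(1,0,0,2)]-1 h3:-1[(1,0,3,1)]-1 h3:-2[(1,0,3,0)]-1
p2 X@[(0,0,3,2)]: h2:-1[(0,0,2,2)]+1* h2:-2[(0,0,1,2)]-1 h2:-3[(0,0,0,2)]-1 h3:-1[(0,0,3,1)]-1 h3:-2[(0,0,3,0)]-1
p3 O@[(0,0,2,2)]: h2:-1[(0,0,1,2)]-1* h2:-2[(0,0,0,2)]-1 h3:-1[(0,0,2,1)]-1 h3:-2[(0,0,2,0)]-1
p4 X@[(0,0,1,2)]: h2:-1[(0,0,0,2)]-1 h3:-1[(0,0,1,1)]+1* h3:-2[(0,0,1,0)]-1
p5 O@[(0,0,1,1)]: h2:-1[(0,0,0,1)]-1* h3:-1[(0,0,1,0)]-1
p6 X@[(0,0,0,1)]: h3:-1[(0,0,0,0)]+1*
p7 O@[(0,0,0,0)] terminal -1; root [(1,0,3,2)] d6
if O skipped the turn, X would face:
~ p1 X@[(1,0,3,2)]: h0:-1[(0,0,3,2)]-1* h2:-1[(1,0,2,2)]-1 h2:-2[(1,0,1,2)]-1 h2:-3[(1,0,0,2)]-1 h3:-1[(1,0,3,1)]-1 h3:-2[(1,0,3,0)]-1
~ p2 O@[(0,0,3,2)]: h2:-1[(0,0,2,2)]+1* h2:-2[(0,0,1,2)]-1 h2:-3[(0,0,0,2)]-1 h3:-1[(0,0,3,1)]-1 h3:-2[(0,0,3,0)]-1
~ p3 X@[(0,0,2,2)]: h2:-1[(0,0,1,2)]-1* h2:-2[(0,0,0,2)]-1 h3:-1[(0,0,2,1)]-1 h3:-2[(0,0,2,0)]-1
~ p4 O@[(0,0,1,2)]: h2:-1[(0,0,0,2)]-1 h3:-1[(0,0,1,1)]+1* h3:-2[(0,0,1,0)]-1
~ p5 X@[(0,0,1,1)]: h2:-1[(0,0,0,1)]-1* h3:-1[(0,0,1,0)]-1
~ p6 O@[(0,0,0,1)]: h3:-1[(0,0,0,0)]+1*
~ p7 X@[(0,0,0,0)] terminal -1; root [(1,0,3,2)] d6
compare (O): move=-1 vs pass=+1

zugzwang((1,0,3,2), O) = True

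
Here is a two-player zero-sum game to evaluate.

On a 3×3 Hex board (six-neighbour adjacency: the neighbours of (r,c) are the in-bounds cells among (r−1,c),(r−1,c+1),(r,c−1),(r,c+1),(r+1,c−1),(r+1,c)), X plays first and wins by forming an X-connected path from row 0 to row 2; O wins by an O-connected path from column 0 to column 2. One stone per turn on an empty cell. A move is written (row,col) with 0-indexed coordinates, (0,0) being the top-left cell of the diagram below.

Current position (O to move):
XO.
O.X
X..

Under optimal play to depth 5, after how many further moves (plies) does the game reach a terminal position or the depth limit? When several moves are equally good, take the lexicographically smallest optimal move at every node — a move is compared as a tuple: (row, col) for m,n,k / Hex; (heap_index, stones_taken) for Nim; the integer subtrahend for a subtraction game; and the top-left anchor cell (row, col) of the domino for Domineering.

PV length from [XO./O.X/X..]: 1 ply

ply 1, O at XO./O.X/X.. | (0,2)=+1→XOO/O.X/X..*; (1,1)=-1→XO./OOX/X..; (2,1)=-1→XO./O.X/XO.; (2,2)=-1→XO./O.X/X.O
ply 2: XOO/O.X/X.. is terminal -1 (X); from XO./O.X/X.. depth 5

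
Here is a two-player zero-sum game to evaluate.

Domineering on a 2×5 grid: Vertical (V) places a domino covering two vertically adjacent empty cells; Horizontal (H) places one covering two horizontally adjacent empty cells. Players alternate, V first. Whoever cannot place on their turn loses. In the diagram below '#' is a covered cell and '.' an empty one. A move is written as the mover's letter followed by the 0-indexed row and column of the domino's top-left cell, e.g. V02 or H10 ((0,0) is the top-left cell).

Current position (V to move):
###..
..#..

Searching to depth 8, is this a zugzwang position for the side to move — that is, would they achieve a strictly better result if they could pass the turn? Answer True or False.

zugzwang(###../..#.., V) = False

ply 1, V at ###../..#.. | V03=+1→####./..##.*; V04=+1→###.#/..#.#
ply 2, H at ####./..##. | H10=-1→####./####.*
ply 3, V at ####./####. | V04=+1→#####/#####*
ply 4: #####/##### is terminal -1 (H); from ###../..#.. depth 8
suppose V passes — search the same position with H to move:
pass> ply 1, H at ###../..#.. | H03=+1→#####/..#..*; H10=-1→###../###..; H13=+1→###../..###
pass> ply 2: #####/..#.. is terminal -1 (V); from ###../..#.. depth 8
for V: play +1, pass -1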